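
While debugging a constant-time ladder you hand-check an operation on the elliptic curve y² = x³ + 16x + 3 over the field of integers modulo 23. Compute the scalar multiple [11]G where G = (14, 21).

(19, 17)

Repeated addition: build up to 11G.
2G: tangent at (14, 21): λ = (3·14² + 16)/(2·21) ≡ 6/19. 19⁻¹ ≡ 17 (mod 23), so λ ≡ 6·17 ≡ 10.
  x = λ² - 14 - 14 = 100 - 28 ≡ 3; y = λ·(14 - 3) - 21 ≡ 20. → (3, 20)
3G: (3, 20) + (14, 21). λ = (21 - 20)/(14 - 3) ≡ 1/11 mod 23. 11⁻¹ ≡ 21 (mod 23) since 11·21 = 231 ≡ 1, so λ ≡ 21.
  x = λ² - 3 - 14 = 441 - 17 ≡ 10; y = λ·(3 - 10) - 20 ≡ 17. → (10, 17)
4G: (10, 17) + (14, 21). λ = (21 - 17)/(14 - 10) ≡ 4/4 mod 23. 4⁻¹ ≡ 6 (mod 23), so λ ≡ 1.
  x = λ² - 10 - 14 = 1 - 24 ≡ 0; y = λ·(10 - 0) - 17 ≡ 16. → (0, 16)
5G: (0, 16) + (14, 21). λ = (21 - 16)/(14 - 0) ≡ 5/14 mod 23. 14⁻¹ ≡ 5 (mod 23), so λ ≡ 2.
  x = λ² - 0 - 14 = 4 - 14 ≡ 13; y = λ·(0 - 13) - 16 ≡ 4. → (13, 4)
6G: (13, 4) + (14, 21). λ = (21 - 4)/(14 - 13) ≡ 17/1 mod 23. 1⁻¹ ≡ 1 (mod 23) since 1·1 = 1 ≡ 1, so λ ≡ 17.
  x = λ² - 13 - 14 = 289 - 27 ≡ 9; y = λ·(13 - 9) - 4 ≡ 18. → (9, 18)
7G: (9, 18) + (14, 21). λ = (21 - 18)/(14 - 9) ≡ 3/5 mod 23. 5⁻¹ ≡ 14 (mod 23), so λ ≡ 19.
  x = λ² - 9 - 14 = 361 - 23 ≡ 16; y = λ·(9 - 16) - 18 ≡ 10. → (16, 10)
8G: (16, 10) + (14, 21). λ = (21 - 10)/(14 - 16) ≡ 11/21 mod 23. 21⁻¹ ≡ 11 (mod 23), so λ ≡ 6.
  x = λ² - 16 - 14 = 36 - 30 ≡ 6; y = λ·(16 - 6) - 10 ≡ 4. → (6, 4)
9G: (6, 4) + (14, 21). λ = (21 - 4)/(14 - 6) ≡ 17/8 mod 23. 8⁻¹ ≡ 3 (mod 23), so λ ≡ 5.
  x = λ² - 6 - 14 = 25 - 20 ≡ 5; y = λ·(6 - 5) - 4 ≡ 1. → (5, 1)
10G: (5, 1) + (14, 21). λ = (21 - 1)/(14 - 5) ≡ 20/9 mod 23. 9⁻¹ ≡ 18 (mod 23) since 9·18 = 162 ≡ 1, so λ ≡ 15.
  x = λ² - 5 - 14 = 225 - 19 ≡ 22; y = λ·(5 - 22) - 1 ≡ 20. → (22, 20)
11G: (22, 20) + (14, 21). λ = (21 - 20)/(14 - 22) ≡ 1/15 mod 23. 15⁻¹ ≡ 20 (mod 23) since 15·20 = 300 ≡ 1, so λ ≡ 20.
  x = λ² - 22 - 14 = 400 - 36 ≡ 19; y = λ·(22 - 19) - 20 ≡ 17. → (19, 17)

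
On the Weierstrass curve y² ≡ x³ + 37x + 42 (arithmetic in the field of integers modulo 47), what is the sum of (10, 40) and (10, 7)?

O

The two points share x = 10 and their y-coordinates satisfy 40 + 7 ≡ 0 (mod 47), so they are inverses. Their sum is ∞.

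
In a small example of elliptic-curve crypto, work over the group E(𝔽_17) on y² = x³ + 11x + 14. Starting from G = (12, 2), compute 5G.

Double-and-add on 5 = (101)₂. Start with G = (12, 2) for the leading 1-bit.
double: tangent at (12, 2): λ = (3·12² + 11)/(2·2) ≡ 1/4. 4⁻¹ ≡ 13 (mod 17), so λ ≡ 1·13 ≡ 13.
  x = λ² - 12 - 12 = 169 - 24 ≡ 9; y = λ·(12 - 9) - 2 ≡ 3. → (9, 3)
double: tangent at (9, 3): λ = (3·9² + 11)/(2·3) ≡ 16/6. 6⁻¹ ≡ 3 (mod 17), so λ ≡ 16·3 ≡ 14.
  x = λ² - 9 - 9 = 196 - 18 ≡ 8; y = λ·(9 - 8) - 3 ≡ 11. → (8, 11)
add G: (8, 11) + (12, 2). λ = (2 - 11)/(12 - 8) ≡ 8/4 mod 17. 4⁻¹ ≡ 13 (mod 17), so λ ≡ 2.
  x = λ² - 8 - 12 = 4 - 20 ≡ 1; y = λ·(8 - 1) - 11 ≡ 3. → (1, 3)

(1, 3)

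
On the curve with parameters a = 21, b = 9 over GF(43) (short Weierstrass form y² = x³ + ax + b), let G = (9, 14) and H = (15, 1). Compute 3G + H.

First 3G:
Repeated addition: build up to 3G.
2G: tangent at (9, 14): λ = (3·9² + 21)/(2·14) ≡ 6/28. 28⁻¹ ≡ 20 (mod 43), so λ ≡ 6·20 ≡ 34.
  x = λ² - 9 - 9 = 1156 - 18 ≡ 20; y = λ·(9 - 20) - 14 ≡ 42. → (20, 42)
3G: (20, 42) + (9, 14). λ = (14 - 42)/(9 - 20) ≡ 15/32 mod 43. 32⁻¹ ≡ 39 (mod 43), so λ ≡ 26.
  x = λ² - 20 - 9 = 676 - 29 ≡ 2; y = λ·(20 - 2) - 42 ≡ 39. → (2, 39)
3G = (2, 39).
Finally 3G + H:
(2, 39) + (15, 1). λ = (1 - 39)/(15 - 2) ≡ 5/13 mod 43. 13⁻¹ ≡ 10 (mod 43), so λ ≡ 7.
  x = λ² - 2 - 15 = 49 - 17 ≡ 32; y = λ·(2 - 32) - 39 ≡ 9. → (32, 9)

(32, 9)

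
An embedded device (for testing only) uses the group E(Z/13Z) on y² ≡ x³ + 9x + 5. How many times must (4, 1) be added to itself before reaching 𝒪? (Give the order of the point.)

9

2P: tangent at (4, 1): λ = (3·4² + 9)/(2·1) ≡ 5/2. 2⁻¹ ≡ 7 (mod 13), so λ ≡ 5·7 ≡ 9.
  x = λ² - 4 - 4 = 81 - 8 ≡ 8; y = λ·(4 - 8) - 1 ≡ 2. → (8, 2)
3P: (8, 2) + (4, 1). λ = (1 - 2)/(4 - 8) ≡ 12/9 mod 13. 9⁻¹ ≡ 3 (mod 13), so λ ≡ 10.
  x = λ² - 8 - 4 = 100 - 12 ≡ 10; y = λ·(8 - 10) - 2 ≡ 4. → (10, 4)
4P: (10, 4) + (4, 1). λ = (1 - 4)/(4 - 10) ≡ 10/7 mod 13. 7⁻¹ ≡ 2 (mod 13) since 7·2 = 14 ≡ 1, so λ ≡ 7.
  x = λ² - 10 - 4 = 49 - 14 ≡ 9; y = λ·(10 - 9) - 4 ≡ 3. → (9, 3)
5P: (9, 3) + (4, 1). λ = (1 - 3)/(4 - 9) ≡ 11/8 mod 13. 8⁻¹ ≡ 5 (mod 13), so λ ≡ 3.
  x = λ² - 9 - 4 = 9 - 13 ≡ 9; y = λ·(9 - 9) - 3 ≡ 10. → (9, 10)
6P: (9, 10) + (4, 1). λ = (1 - 10)/(4 - 9) ≡ 4/8 mod 13. 8⁻¹ ≡ 5 (mod 13) since 8·5 = 40 ≡ 1, so λ ≡ 7.
  x = λ² - 9 - 4 = 49 - 13 ≡ 10; y = λ·(9 - 10) - 10 ≡ 9. → (10, 9)
7P: (10, 9) + (4, 1). λ = (1 - 9)/(4 - 10) ≡ 5/7 mod 13. 7⁻¹ ≡ 2 (mod 13), so λ ≡ 10.
  x = λ² - 10 - 4 = 100 - 14 ≡ 8; y = λ·(10 - 8) - 9 ≡ 11. → (8, 11)
8P: (8, 11) + (4, 1). λ = (1 - 11)/(4 - 8) ≡ 3/9 mod 13. 9⁻¹ ≡ 3 (mod 13), so λ ≡ 9.
  x = λ² - 8 - 4 = 81 - 12 ≡ 4; y = λ·(8 - 4) - 11 ≡ 12. → (4, 12)
9P: (4, 12) + (4, 1): same x and y₁ ≡ -y₂, so the sum is 𝒪.
9P = 𝒪, so the order is 9.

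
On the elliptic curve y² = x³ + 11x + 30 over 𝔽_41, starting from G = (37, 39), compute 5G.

O

Repeated addition: build up to 5G.
2G: tangent at (37, 39): λ = (3·37² + 11)/(2·39) ≡ 18/37. 37⁻¹ ≡ 10 (mod 41) since 37·10 = 370 ≡ 1, so λ ≡ 18·10 ≡ 16.
  x = λ² - 37 - 37 = 256 - 74 ≡ 18; y = λ·(37 - 18) - 39 ≡ 19. → (18, 19)
3G: (18, 19) + (37, 39). λ = (39 - 19)/(37 - 18) ≡ 20/19 mod 41. 19⁻¹ ≡ 13 (mod 41) since 19·13 = 247 ≡ 1, so λ ≡ 14.
  x = λ² - 18 - 37 = 196 - 55 ≡ 18; y = λ·(18 - 18) - 19 ≡ 22. → (18, 22)
4G: (18, 22) + (37, 39). λ = (39 - 22)/(37 - 18) ≡ 17/19 mod 41. 19⁻¹ ≡ 13 (mod 41), so λ ≡ 16.
  x = λ² - 18 - 37 = 256 - 55 ≡ 37; y = λ·(18 - 37) - 22 ≡ 2. → (37, 2)
5G: (37, 2) + (37, 39): same x and y₁ ≡ -y₂, so the sum is 𝒪.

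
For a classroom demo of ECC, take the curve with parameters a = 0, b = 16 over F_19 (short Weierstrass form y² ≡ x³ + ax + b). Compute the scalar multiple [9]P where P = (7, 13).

Double-and-add on 9 = (1001)₂. Start with P = (7, 13) for the leading 1-bit.
double: tangent at (7, 13): λ = (3·7² + 0)/(2·13) ≡ 14/7. 7⁻¹ ≡ 11 (mod 19), so λ ≡ 14·11 ≡ 2.
  x = λ² - 7 - 7 = 4 - 14 ≡ 9; y = λ·(7 - 9) - 13 ≡ 2. → (9, 2)
double: tangent at (9, 2): λ = (3·9² + 0)/(2·2) ≡ 15/4. 4⁻¹ ≡ 5 (mod 19), so λ ≡ 15·5 ≡ 18.
  x = λ² - 9 - 9 = 324 - 18 ≡ 2; y = λ·(9 - 2) - 2 ≡ 10. → (2, 10)
double: tangent at (2, 10): λ = (3·2² + 0)/(2·10) ≡ 12/1. 1⁻¹ ≡ 1 (mod 19) since 1·1 = 1 ≡ 1, so λ ≡ 12·1 ≡ 12.
  x = λ² - 2 - 2 = 144 - 4 ≡ 7; y = λ·(2 - 7) - 10 ≡ 6. → (7, 6)
add P: (7, 6) + (7, 13): same x and y₁ ≡ -y₂, so the sum is the point at infinity.

O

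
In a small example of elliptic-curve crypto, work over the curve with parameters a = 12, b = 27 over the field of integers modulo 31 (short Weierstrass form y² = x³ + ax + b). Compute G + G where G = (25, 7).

tangent at (25, 7): λ = (3·25² + 12)/(2·7) ≡ 27/14. 14⁻¹ ≡ 20 (mod 31), so λ ≡ 27·20 ≡ 13.
  x = λ² - 25 - 25 = 169 - 50 ≡ 26; y = λ·(25 - 26) - 7 ≡ 11. → (26, 11)

(26, 11)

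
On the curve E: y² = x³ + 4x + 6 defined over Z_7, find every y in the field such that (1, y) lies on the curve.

x³ + 4x + 6 = 11 ≡ 4 (mod 7).
Square roots of 4 mod 7: 2 and 5 (since 2² = 4 ≡ 4).

2, 5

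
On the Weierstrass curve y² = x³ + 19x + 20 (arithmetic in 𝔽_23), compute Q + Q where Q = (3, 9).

(17, 14)

tangent at (3, 9): λ = (3·3² + 19)/(2·9) ≡ 0/18. 18⁻¹ ≡ 9 (mod 23) since 18·9 = 162 ≡ 1, so λ ≡ 0·9 ≡ 0.
  x = λ² - 3 - 3 = 0 - 6 ≡ 17; y = λ·(3 - 17) - 9 ≡ 14. → (17, 14)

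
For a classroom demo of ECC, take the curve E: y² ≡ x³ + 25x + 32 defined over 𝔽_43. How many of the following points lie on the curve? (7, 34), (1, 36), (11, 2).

(7, 34): 34² ≡ 38, rhs ≡ 34 → off.
(1, 36): 36² ≡ 6, rhs ≡ 15 → off.
(11, 2): 2² ≡ 4, rhs ≡ 4 → on.

1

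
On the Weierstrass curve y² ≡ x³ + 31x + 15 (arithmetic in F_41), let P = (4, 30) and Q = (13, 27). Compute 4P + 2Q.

First 4P:
Repeated addition: build up to 4P.
2P: tangent at (4, 30): λ = (3·4² + 31)/(2·30) ≡ 38/19. 19⁻¹ ≡ 13 (mod 41) since 19·13 = 247 ≡ 1, so λ ≡ 38·13 ≡ 2.
  x = λ² - 4 - 4 = 4 - 8 ≡ 37; y = λ·(4 - 37) - 30 ≡ 27. → (37, 27)
3P: (37, 27) + (4, 30). λ = (30 - 27)/(4 - 37) ≡ 3/8 mod 41. 8⁻¹ ≡ 36 (mod 41), so λ ≡ 26.
  x = λ² - 37 - 4 = 676 - 41 ≡ 20; y = λ·(37 - 20) - 27 ≡ 5. → (20, 5)
4P: (20, 5) + (4, 30). λ = (30 - 5)/(4 - 20) ≡ 25/25 mod 41. 25⁻¹ ≡ 23 (mod 41) since 25·23 = 575 ≡ 1, so λ ≡ 1.
  x = λ² - 20 - 4 = 1 - 24 ≡ 18; y = λ·(20 - 18) - 5 ≡ 38. → (18, 38)
4P = (18, 38).
Next 2Q:
Repeated addition: build up to 2Q.
2Q: tangent at (13, 27): λ = (3·13² + 31)/(2·27) ≡ 5/13. 13⁻¹ ≡ 19 (mod 41), so λ ≡ 5·19 ≡ 13.
  x = λ² - 13 - 13 = 169 - 26 ≡ 20; y = λ·(13 - 20) - 27 ≡ 5. → (20, 5)
2Q = (20, 5).
Finally 4P + 2Q:
(18, 38) + (20, 5). λ = (5 - 38)/(20 - 18) ≡ 8/2 mod 41. 2⁻¹ ≡ 21 (mod 41), so λ ≡ 4.
  x = λ² - 18 - 20 = 16 - 38 ≡ 19; y = λ·(18 - 19) - 38 ≡ 40. → (19, 40)

(19, 40)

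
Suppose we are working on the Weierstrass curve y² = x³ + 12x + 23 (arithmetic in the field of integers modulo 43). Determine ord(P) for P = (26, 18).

7

2P: tangent at (26, 18): λ = (3·26² + 12)/(2·18) ≡ 19/36. 36⁻¹ ≡ 6 (mod 43), so λ ≡ 19·6 ≡ 28.
  x = λ² - 26 - 26 = 784 - 52 ≡ 1; y = λ·(26 - 1) - 18 ≡ 37. → (1, 37)
3P: (1, 37) + (26, 18). λ = (18 - 37)/(26 - 1) ≡ 24/25 mod 43. 25⁻¹ ≡ 31 (mod 43), so λ ≡ 13.
  x = λ² - 1 - 26 = 169 - 27 ≡ 13; y = λ·(1 - 13) - 37 ≡ 22. → (13, 22)
4P: (13, 22) + (26, 18). λ = (18 - 22)/(26 - 13) ≡ 39/13 mod 43. 13⁻¹ ≡ 10 (mod 43) since 13·10 = 130 ≡ 1, so λ ≡ 3.
  x = λ² - 13 - 26 = 9 - 39 ≡ 13; y = λ·(13 - 13) - 22 ≡ 21. → (13, 21)
5P: (13, 21) + (26, 18). λ = (18 - 21)/(26 - 13) ≡ 40/13 mod 43. 13⁻¹ ≡ 10 (mod 43) since 13·10 = 130 ≡ 1, so λ ≡ 13.
  x = λ² - 13 - 26 = 169 - 39 ≡ 1; y = λ·(13 - 1) - 21 ≡ 6. → (1, 6)
6P: (1, 6) + (26, 18). λ = (18 - 6)/(26 - 1) ≡ 12/25 mod 43. 25⁻¹ ≡ 31 (mod 43), so λ ≡ 28.
  x = λ² - 1 - 26 = 784 - 27 ≡ 26; y = λ·(1 - 26) - 6 ≡ 25. → (26, 25)
7P: (26, 25) + (26, 18): same x and y₁ ≡ -y₂, so the sum is ∞.
7P = ∞, so the order is 7.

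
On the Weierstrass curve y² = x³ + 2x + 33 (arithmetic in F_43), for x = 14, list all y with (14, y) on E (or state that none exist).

15, 28

x³ + 2x + 33 = 2805 ≡ 10 (mod 43).
Square roots of 10 mod 43: 15 and 28 (since 15² = 225 ≡ 10).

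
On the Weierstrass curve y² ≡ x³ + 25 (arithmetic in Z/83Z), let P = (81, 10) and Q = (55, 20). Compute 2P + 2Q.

(19, 59)

First 2P:
Repeated addition: build up to 2P.
2P: tangent at (81, 10): λ = (3·81² + 0)/(2·10) ≡ 12/20. 20⁻¹ ≡ 54 (mod 83), so λ ≡ 12·54 ≡ 67.
  x = λ² - 81 - 81 = 4489 - 162 ≡ 11; y = λ·(81 - 11) - 10 ≡ 32. → (11, 32)
2P = (11, 32).
Next 2Q:
Repeated addition: build up to 2Q.
2Q: tangent at (55, 20): λ = (3·55² + 0)/(2·20) ≡ 28/40. 40⁻¹ ≡ 27 (mod 83), so λ ≡ 28·27 ≡ 9.
  x = λ² - 55 - 55 = 81 - 110 ≡ 54; y = λ·(55 - 54) - 20 ≡ 72. → (54, 72)
2Q = (54, 72).
Finally 2P + 2Q:
(11, 32) + (54, 72). λ = (72 - 32)/(54 - 11) ≡ 40/43 mod 83. 43⁻¹ ≡ 56 (mod 83), so λ ≡ 82.
  x = λ² - 11 - 54 = 6724 - 65 ≡ 19; y = λ·(11 - 19) - 32 ≡ 59. → (19, 59)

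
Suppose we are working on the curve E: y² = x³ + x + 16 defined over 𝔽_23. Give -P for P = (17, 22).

(17, 1)

-(17, 22) = (17, -22 mod 23) = (17, 1).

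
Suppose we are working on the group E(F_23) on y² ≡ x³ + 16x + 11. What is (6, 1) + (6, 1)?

(14, 9)

tangent at (6, 1): λ = (3·6² + 16)/(2·1) ≡ 9/2. 2⁻¹ ≡ 12 (mod 23), so λ ≡ 9·12 ≡ 16.
  x = λ² - 6 - 6 = 256 - 12 ≡ 14; y = λ·(6 - 14) - 1 ≡ 9. → (14, 9)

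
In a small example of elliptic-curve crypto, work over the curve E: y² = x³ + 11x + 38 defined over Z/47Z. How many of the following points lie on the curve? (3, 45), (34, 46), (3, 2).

(3, 45): 45² ≡ 4, rhs ≡ 4 → on.
(34, 46): 46² ≡ 1, rhs ≡ 1 → on.
(3, 2): 2² ≡ 4, rhs ≡ 4 → on.

3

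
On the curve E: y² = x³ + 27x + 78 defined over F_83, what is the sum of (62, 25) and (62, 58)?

O

The two points share x = 62 and their y-coordinates satisfy 25 + 58 ≡ 0 (mod 83), so they are inverses. Their sum is O.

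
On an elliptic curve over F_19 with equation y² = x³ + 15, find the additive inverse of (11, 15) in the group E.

(11, 4)

-(11, 15) = (11, -15 mod 19) = (11, 4).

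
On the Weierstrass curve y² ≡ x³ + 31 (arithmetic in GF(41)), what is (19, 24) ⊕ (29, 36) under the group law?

(19, 24) + (29, 36). λ = (36 - 24)/(29 - 19) ≡ 12/10 mod 41. 10⁻¹ ≡ 37 (mod 41) since 10·37 = 370 ≡ 1, so λ ≡ 34.
  x = λ² - 19 - 29 = 1156 - 48 ≡ 1; y = λ·(19 - 1) - 24 ≡ 14. → (1, 14)

(1, 14)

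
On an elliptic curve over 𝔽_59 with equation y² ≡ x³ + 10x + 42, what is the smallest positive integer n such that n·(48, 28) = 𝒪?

9

2P: tangent at (48, 28): λ = (3·48² + 10)/(2·28) ≡ 19/56. 56⁻¹ ≡ 39 (mod 59), so λ ≡ 19·39 ≡ 33.
  x = λ² - 48 - 48 = 1089 - 96 ≡ 49; y = λ·(48 - 49) - 28 ≡ 57. → (49, 57)
3P: (49, 57) + (48, 28). λ = (28 - 57)/(48 - 49) ≡ 30/58 mod 59. 58⁻¹ ≡ 58 (mod 59), so λ ≡ 29.
  x = λ² - 49 - 48 = 841 - 97 ≡ 36; y = λ·(49 - 36) - 57 ≡ 25. → (36, 25)
4P: (36, 25) + (48, 28). λ = (28 - 25)/(48 - 36) ≡ 3/12 mod 59. 12⁻¹ ≡ 5 (mod 59) since 12·5 = 60 ≡ 1, so λ ≡ 15.
  x = λ² - 36 - 48 = 225 - 84 ≡ 23; y = λ·(36 - 23) - 25 ≡ 52. → (23, 52)
5P: (23, 52) + (48, 28). λ = (28 - 52)/(48 - 23) ≡ 35/25 mod 59. 25⁻¹ ≡ 26 (mod 59), so λ ≡ 25.
  x = λ² - 23 - 48 = 625 - 71 ≡ 23; y = λ·(23 - 23) - 52 ≡ 7. → (23, 7)
6P: (23, 7) + (48, 28). λ = (28 - 7)/(48 - 23) ≡ 21/25 mod 59. 25⁻¹ ≡ 26 (mod 59), so λ ≡ 15.
  x = λ² - 23 - 48 = 225 - 71 ≡ 36; y = λ·(23 - 36) - 7 ≡ 34. → (36, 34)
7P: (36, 34) + (48, 28). λ = (28 - 34)/(48 - 36) ≡ 53/12 mod 59. 12⁻¹ ≡ 5 (mod 59) since 12·5 = 60 ≡ 1, so λ ≡ 29.
  x = λ² - 36 - 48 = 841 - 84 ≡ 49; y = λ·(36 - 49) - 34 ≡ 2. → (49, 2)
8P: (49, 2) + (48, 28). λ = (28 - 2)/(48 - 49) ≡ 26/58 mod 59. 58⁻¹ ≡ 58 (mod 59), so λ ≡ 33.
  x = λ² - 49 - 48 = 1089 - 97 ≡ 48; y = λ·(49 - 48) - 2 ≡ 31. → (48, 31)
9P: (48, 31) + (48, 28): same x and y₁ ≡ -y₂, so the sum is 𝒪.
9P = 𝒪, so the order is 9.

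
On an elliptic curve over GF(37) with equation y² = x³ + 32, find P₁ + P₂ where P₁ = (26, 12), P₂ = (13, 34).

(26, 12) + (13, 34). λ = (34 - 12)/(13 - 26) ≡ 22/24 mod 37. 24⁻¹ ≡ 17 (mod 37), so λ ≡ 4.
  x = λ² - 26 - 13 = 16 - 39 ≡ 14; y = λ·(26 - 14) - 12 ≡ 36. → (14, 36)

(14, 36)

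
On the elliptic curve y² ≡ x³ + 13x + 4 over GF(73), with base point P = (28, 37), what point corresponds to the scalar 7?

(29, 60)

Repeated addition: build up to 7P.
2P: tangent at (28, 37): λ = (3·28² + 13)/(2·37) ≡ 29/1. 1⁻¹ ≡ 1 (mod 73) since 1·1 = 1 ≡ 1, so λ ≡ 29·1 ≡ 29.
  x = λ² - 28 - 28 = 841 - 56 ≡ 55; y = λ·(28 - 55) - 37 ≡ 56. → (55, 56)
3P: (55, 56) + (28, 37). λ = (37 - 56)/(28 - 55) ≡ 54/46 mod 73. 46⁻¹ ≡ 27 (mod 73), so λ ≡ 71.
  x = λ² - 55 - 28 = 5041 - 83 ≡ 67; y = λ·(55 - 67) - 56 ≡ 41. → (67, 41)
4P: (67, 41) + (28, 37). λ = (37 - 41)/(28 - 67) ≡ 69/34 mod 73. 34⁻¹ ≡ 58 (mod 73), so λ ≡ 60.
  x = λ² - 67 - 28 = 3600 - 95 ≡ 1; y = λ·(67 - 1) - 41 ≡ 50. → (1, 50)
5P: (1, 50) + (28, 37). λ = (37 - 50)/(28 - 1) ≡ 60/27 mod 73. 27⁻¹ ≡ 46 (mod 73), so λ ≡ 59.
  x = λ² - 1 - 28 = 3481 - 29 ≡ 21; y = λ·(1 - 21) - 50 ≡ 11. → (21, 11)
6P: (21, 11) + (28, 37). λ = (37 - 11)/(28 - 21) ≡ 26/7 mod 73. 7⁻¹ ≡ 21 (mod 73), so λ ≡ 35.
  x = λ² - 21 - 28 = 1225 - 49 ≡ 8; y = λ·(21 - 8) - 11 ≡ 6. → (8, 6)
7P: (8, 6) + (28, 37). λ = (37 - 6)/(28 - 8) ≡ 31/20 mod 73. 20⁻¹ ≡ 11 (mod 73), so λ ≡ 49.
  x = λ² - 8 - 28 = 2401 - 36 ≡ 29; y = λ·(8 - 29) - 6 ≡ 60. → (29, 60)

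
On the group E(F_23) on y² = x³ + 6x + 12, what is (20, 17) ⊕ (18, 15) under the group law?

(9, 17)

(20, 17) + (18, 15). λ = (15 - 17)/(18 - 20) ≡ 21/21 mod 23. 21⁻¹ ≡ 11 (mod 23) since 21·11 = 231 ≡ 1, so λ ≡ 1.
  x = λ² - 20 - 18 = 1 - 38 ≡ 9; y = λ·(20 - 9) - 17 ≡ 17. → (9, 17)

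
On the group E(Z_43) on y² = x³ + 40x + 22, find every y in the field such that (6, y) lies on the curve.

none

x³ + 40x + 22 = 478 ≡ 5 (mod 43).
5 is a non-residue mod 43; no y exists.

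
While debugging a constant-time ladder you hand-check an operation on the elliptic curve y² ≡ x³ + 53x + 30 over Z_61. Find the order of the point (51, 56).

7

2P: tangent at (51, 56): λ = (3·51² + 53)/(2·56) ≡ 48/51. 51⁻¹ ≡ 6 (mod 61), so λ ≡ 48·6 ≡ 44.
  x = λ² - 51 - 51 = 1936 - 102 ≡ 4; y = λ·(51 - 4) - 56 ≡ 60. → (4, 60)
3P: (4, 60) + (51, 56). λ = (56 - 60)/(51 - 4) ≡ 57/47 mod 61. 47⁻¹ ≡ 13 (mod 61), so λ ≡ 9.
  x = λ² - 4 - 51 = 81 - 55 ≡ 26; y = λ·(4 - 26) - 60 ≡ 47. → (26, 47)
4P: (26, 47) + (51, 56). λ = (56 - 47)/(51 - 26) ≡ 9/25 mod 61. 25⁻¹ ≡ 22 (mod 61), so λ ≡ 15.
  x = λ² - 26 - 51 = 225 - 77 ≡ 26; y = λ·(26 - 26) - 47 ≡ 14. → (26, 14)
5P: (26, 14) + (51, 56). λ = (56 - 14)/(51 - 26) ≡ 42/25 mod 61. 25⁻¹ ≡ 22 (mod 61), so λ ≡ 9.
  x = λ² - 26 - 51 = 81 - 77 ≡ 4; y = λ·(26 - 4) - 14 ≡ 1. → (4, 1)
6P: (4, 1) + (51, 56). λ = (56 - 1)/(51 - 4) ≡ 55/47 mod 61. 47⁻¹ ≡ 13 (mod 61) since 47·13 = 611 ≡ 1, so λ ≡ 44.
  x = λ² - 4 - 51 = 1936 - 55 ≡ 51; y = λ·(4 - 51) - 1 ≡ 5. → (51, 5)
7P: (51, 5) + (51, 56): same x and y₁ ≡ -y₂, so the sum is 𝒪.
7P = 𝒪, so the order is 7.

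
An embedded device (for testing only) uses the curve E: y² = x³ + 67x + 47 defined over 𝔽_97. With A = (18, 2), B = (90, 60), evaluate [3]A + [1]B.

First 3A:
Repeated addition: build up to 3A.
2A: tangent at (18, 2): λ = (3·18² + 67)/(2·2) ≡ 69/4. 4⁻¹ ≡ 73 (mod 97) since 4·73 = 292 ≡ 1, so λ ≡ 69·73 ≡ 90.
  x = λ² - 18 - 18 = 8100 - 36 ≡ 13; y = λ·(18 - 13) - 2 ≡ 60. → (13, 60)
3A: (13, 60) + (18, 2). λ = (2 - 60)/(18 - 13) ≡ 39/5 mod 97. 5⁻¹ ≡ 39 (mod 97), so λ ≡ 66.
  x = λ² - 13 - 18 = 4356 - 31 ≡ 57; y = λ·(13 - 57) - 60 ≡ 43. → (57, 43)
3A = (57, 43).
Finally 3A + B:
(57, 43) + (90, 60). λ = (60 - 43)/(90 - 57) ≡ 17/33 mod 97. 33⁻¹ ≡ 50 (mod 97), so λ ≡ 74.
  x = λ² - 57 - 90 = 5476 - 147 ≡ 91; y = λ·(57 - 91) - 43 ≡ 60. → (91, 60)

(91, 60)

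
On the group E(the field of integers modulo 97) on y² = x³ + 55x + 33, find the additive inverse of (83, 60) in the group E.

(83, 37)

-(83, 60) = (83, -60 mod 97) = (83, 37).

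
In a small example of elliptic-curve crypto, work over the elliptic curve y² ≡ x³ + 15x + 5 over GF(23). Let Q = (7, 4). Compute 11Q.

Repeated addition: build up to 11Q.
2Q: tangent at (7, 4): λ = (3·7² + 15)/(2·4) ≡ 1/8. 8⁻¹ ≡ 3 (mod 23) since 8·3 = 24 ≡ 1, so λ ≡ 1·3 ≡ 3.
  x = λ² - 7 - 7 = 9 - 14 ≡ 18; y = λ·(7 - 18) - 4 ≡ 9. → (18, 9)
3Q: (18, 9) + (7, 4). λ = (4 - 9)/(7 - 18) ≡ 18/12 mod 23. 12⁻¹ ≡ 2 (mod 23), so λ ≡ 13.
  x = λ² - 18 - 7 = 169 - 25 ≡ 6; y = λ·(18 - 6) - 9 ≡ 9. → (6, 9)
4Q: (6, 9) + (7, 4). λ = (4 - 9)/(7 - 6) ≡ 18/1 mod 23. 1⁻¹ ≡ 1 (mod 23) since 1·1 = 1 ≡ 1, so λ ≡ 18.
  x = λ² - 6 - 7 = 324 - 13 ≡ 12; y = λ·(6 - 12) - 9 ≡ 21. → (12, 21)
5Q: (12, 21) + (7, 4). λ = (4 - 21)/(7 - 12) ≡ 6/18 mod 23. 18⁻¹ ≡ 9 (mod 23), so λ ≡ 8.
  x = λ² - 12 - 7 = 64 - 19 ≡ 22; y = λ·(12 - 22) - 21 ≡ 14. → (22, 14)
6Q: (22, 14) + (7, 4). λ = (4 - 14)/(7 - 22) ≡ 13/8 mod 23. 8⁻¹ ≡ 3 (mod 23), so λ ≡ 16.
  x = λ² - 22 - 7 = 256 - 29 ≡ 20; y = λ·(22 - 20) - 14 ≡ 18. → (20, 18)
7Q: (20, 18) + (7, 4). λ = (4 - 18)/(7 - 20) ≡ 9/10 mod 23. 10⁻¹ ≡ 7 (mod 23) since 10·7 = 70 ≡ 1, so λ ≡ 17.
  x = λ² - 20 - 7 = 289 - 27 ≡ 9; y = λ·(20 - 9) - 18 ≡ 8. → (9, 8)
8Q: (9, 8) + (7, 4). λ = (4 - 8)/(7 - 9) ≡ 19/21 mod 23. 21⁻¹ ≡ 11 (mod 23) since 21·11 = 231 ≡ 1, so λ ≡ 2.
  x = λ² - 9 - 7 = 4 - 16 ≡ 11; y = λ·(9 - 11) - 8 ≡ 11. → (11, 11)
9Q: (11, 11) + (7, 4). λ = (4 - 11)/(7 - 11) ≡ 16/19 mod 23. 19⁻¹ ≡ 17 (mod 23) since 19·17 = 323 ≡ 1, so λ ≡ 19.
  x = λ² - 11 - 7 = 361 - 18 ≡ 21; y = λ·(11 - 21) - 11 ≡ 6. → (21, 6)
10Q: (21, 6) + (7, 4). λ = (4 - 6)/(7 - 21) ≡ 21/9 mod 23. 9⁻¹ ≡ 18 (mod 23) since 9·18 = 162 ≡ 1, so λ ≡ 10.
  x = λ² - 21 - 7 = 100 - 28 ≡ 3; y = λ·(21 - 3) - 6 ≡ 13. → (3, 13)
11Q: (3, 13) + (7, 4). λ = (4 - 13)/(7 - 3) ≡ 14/4 mod 23. 4⁻¹ ≡ 6 (mod 23), so λ ≡ 15.
  x = λ² - 3 - 7 = 225 - 10 ≡ 8; y = λ·(3 - 8) - 13 ≡ 4. → (8, 4)

(8, 4)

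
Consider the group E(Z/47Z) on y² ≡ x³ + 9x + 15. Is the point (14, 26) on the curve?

y² = 26² ≡ 18; x³ + 9x + 15 = 2885 ≡ 18 (mod 47). 18 = 18.

yes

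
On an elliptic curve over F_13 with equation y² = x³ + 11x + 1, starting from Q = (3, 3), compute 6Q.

(5, 8)

Double-and-add on 6 = (110)₂. Start with Q = (3, 3) for the leading 1-bit.
double: tangent at (3, 3): λ = (3·3² + 11)/(2·3) ≡ 12/6. 6⁻¹ ≡ 11 (mod 13), so λ ≡ 12·11 ≡ 2.
  x = λ² - 3 - 3 = 4 - 6 ≡ 11; y = λ·(3 - 11) - 3 ≡ 7. → (11, 7)
add Q: (11, 7) + (3, 3). λ = (3 - 7)/(3 - 11) ≡ 9/5 mod 13. 5⁻¹ ≡ 8 (mod 13), so λ ≡ 7.
  x = λ² - 11 - 3 = 49 - 14 ≡ 9; y = λ·(11 - 9) - 7 ≡ 7. → (9, 7)
double: tangent at (9, 7): λ = (3·9² + 11)/(2·7) ≡ 7/1. 1⁻¹ ≡ 1 (mod 13), so λ ≡ 7·1 ≡ 7.
  x = λ² - 9 - 9 = 49 - 18 ≡ 5; y = λ·(9 - 5) - 7 ≡ 8. → (5, 8)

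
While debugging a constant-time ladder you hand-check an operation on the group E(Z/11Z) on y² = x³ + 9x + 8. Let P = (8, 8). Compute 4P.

(2, 1)

Repeated addition: build up to 4P.
2P: tangent at (8, 8): λ = (3·8² + 9)/(2·8) ≡ 3/5. 5⁻¹ ≡ 9 (mod 11), so λ ≡ 3·9 ≡ 5.
  x = λ² - 8 - 8 = 25 - 16 ≡ 9; y = λ·(8 - 9) - 8 ≡ 9. → (9, 9)
3P: (9, 9) + (8, 8). λ = (8 - 9)/(8 - 9) ≡ 10/10 mod 11. 10⁻¹ ≡ 10 (mod 11), so λ ≡ 1.
  x = λ² - 9 - 8 = 1 - 17 ≡ 6; y = λ·(9 - 6) - 9 ≡ 5. → (6, 5)
4P: (6, 5) + (8, 8). λ = (8 - 5)/(8 - 6) ≡ 3/2 mod 11. 2⁻¹ ≡ 6 (mod 11), so λ ≡ 7.
  x = λ² - 6 - 8 = 49 - 14 ≡ 2; y = λ·(6 - 2) - 5 ≡ 1. → (2, 1)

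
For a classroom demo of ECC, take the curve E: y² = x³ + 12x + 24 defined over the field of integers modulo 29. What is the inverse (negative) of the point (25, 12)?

(25, 17)

-(25, 12) = (25, -12 mod 29) = (25, 17).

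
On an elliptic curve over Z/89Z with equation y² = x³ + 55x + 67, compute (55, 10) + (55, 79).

O

The two points share x = 55 and their y-coordinates satisfy 10 + 79 ≡ 0 (mod 89), so they are inverses. Their sum is O.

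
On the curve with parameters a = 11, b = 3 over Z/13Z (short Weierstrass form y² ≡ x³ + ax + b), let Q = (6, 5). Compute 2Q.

(0, 4)

tangent at (6, 5): λ = (3·6² + 11)/(2·5) ≡ 2/10. 10⁻¹ ≡ 4 (mod 13), so λ ≡ 2·4 ≡ 8.
  x = λ² - 6 - 6 = 64 - 12 ≡ 0; y = λ·(6 - 0) - 5 ≡ 4. → (0, 4)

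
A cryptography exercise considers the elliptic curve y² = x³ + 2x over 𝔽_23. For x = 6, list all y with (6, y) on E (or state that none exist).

none

x³ + 2x + 0 = 228 ≡ 21 (mod 23).
21 is a non-residue mod 23; no y exists.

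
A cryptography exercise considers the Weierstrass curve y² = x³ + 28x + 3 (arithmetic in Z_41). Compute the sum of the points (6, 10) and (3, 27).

(14, 8)

(6, 10) + (3, 27). λ = (27 - 10)/(3 - 6) ≡ 17/38 mod 41. 38⁻¹ ≡ 27 (mod 41) since 38·27 = 1026 ≡ 1, so λ ≡ 8.
  x = λ² - 6 - 3 = 64 - 9 ≡ 14; y = λ·(6 - 14) - 10 ≡ 8. → (14, 8)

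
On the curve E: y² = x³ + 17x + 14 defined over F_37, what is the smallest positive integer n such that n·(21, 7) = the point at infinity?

2P: tangent at (21, 7): λ = (3·21² + 17)/(2·7) ≡ 8/14. 14⁻¹ ≡ 8 (mod 37) since 14·8 = 112 ≡ 1, so λ ≡ 8·8 ≡ 27.
  x = λ² - 21 - 21 = 729 - 42 ≡ 21; y = λ·(21 - 21) - 7 ≡ 30. → (21, 30)
3P: (21, 30) + (21, 7): same x and y₁ ≡ -y₂, so the sum is the point at infinity.
3P = the point at infinity, so the order is 3.

3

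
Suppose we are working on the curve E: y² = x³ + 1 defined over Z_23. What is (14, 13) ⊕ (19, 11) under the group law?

(14, 13) + (19, 11). λ = (11 - 13)/(19 - 14) ≡ 21/5 mod 23. 5⁻¹ ≡ 14 (mod 23), so λ ≡ 18.
  x = λ² - 14 - 19 = 324 - 33 ≡ 15; y = λ·(14 - 15) - 13 ≡ 15. → (15, 15)

(15, 15)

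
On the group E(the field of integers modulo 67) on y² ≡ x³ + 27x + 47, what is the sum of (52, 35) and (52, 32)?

The two points share x = 52 and their y-coordinates satisfy 35 + 32 ≡ 0 (mod 67), so they are inverses. Their sum is the point at infinity.

O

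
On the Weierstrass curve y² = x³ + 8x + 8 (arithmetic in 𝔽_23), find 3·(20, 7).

(11, 22)

Write P = (20, 7).
Repeated addition: build up to 3P.
2P: tangent at (20, 7): λ = (3·20² + 8)/(2·7) ≡ 12/14. 14⁻¹ ≡ 5 (mod 23) since 14·5 = 70 ≡ 1, so λ ≡ 12·5 ≡ 14.
  x = λ² - 20 - 20 = 196 - 40 ≡ 18; y = λ·(20 - 18) - 7 ≡ 21. → (18, 21)
3P: (18, 21) + (20, 7). λ = (7 - 21)/(20 - 18) ≡ 9/2 mod 23. 2⁻¹ ≡ 12 (mod 23), so λ ≡ 16.
  x = λ² - 18 - 20 = 256 - 38 ≡ 11; y = λ·(18 - 11) - 21 ≡ 22. → (11, 22)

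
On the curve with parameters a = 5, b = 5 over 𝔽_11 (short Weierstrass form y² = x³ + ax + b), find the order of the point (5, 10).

9

2P: tangent at (5, 10): λ = (3·5² + 5)/(2·10) ≡ 3/9. 9⁻¹ ≡ 5 (mod 11), so λ ≡ 3·5 ≡ 4.
  x = λ² - 5 - 5 = 16 - 10 ≡ 6; y = λ·(5 - 6) - 10 ≡ 8. → (6, 8)
3P: (6, 8) + (5, 10). λ = (10 - 8)/(5 - 6) ≡ 2/10 mod 11. 10⁻¹ ≡ 10 (mod 11), so λ ≡ 9.
  x = λ² - 6 - 5 = 81 - 11 ≡ 4; y = λ·(6 - 4) - 8 ≡ 10. → (4, 10)
4P: (4, 10) + (5, 10). λ = (10 - 10)/(5 - 4) ≡ 0/1 mod 11. 1⁻¹ ≡ 1 (mod 11), so λ ≡ 0.
  x = λ² - 4 - 5 = 0 - 9 ≡ 2; y = λ·(4 - 2) - 10 ≡ 1. → (2, 1)
5P: (2, 1) + (5, 10). λ = (10 - 1)/(5 - 2) ≡ 9/3 mod 11. 3⁻¹ ≡ 4 (mod 11) since 3·4 = 12 ≡ 1, so λ ≡ 3.
  x = λ² - 2 - 5 = 9 - 7 ≡ 2; y = λ·(2 - 2) - 1 ≡ 10. → (2, 10)
6P: (2, 10) + (5, 10). λ = (10 - 10)/(5 - 2) ≡ 0/3 mod 11. 3⁻¹ ≡ 4 (mod 11) since 3·4 = 12 ≡ 1, so λ ≡ 0.
  x = λ² - 2 - 5 = 0 - 7 ≡ 4; y = λ·(2 - 4) - 10 ≡ 1. → (4, 1)
7P: (4, 1) + (5, 10). λ = (10 - 1)/(5 - 4) ≡ 9/1 mod 11. 1⁻¹ ≡ 1 (mod 11), so λ ≡ 9.
  x = λ² - 4 - 5 = 81 - 9 ≡ 6; y = λ·(4 - 6) - 1 ≡ 3. → (6, 3)
8P: (6, 3) + (5, 10). λ = (10 - 3)/(5 - 6) ≡ 7/10 mod 11. 10⁻¹ ≡ 10 (mod 11), so λ ≡ 4.
  x = λ² - 6 - 5 = 16 - 11 ≡ 5; y = λ·(6 - 5) - 3 ≡ 1. → (5, 1)
9P: (5, 1) + (5, 10): same x and y₁ ≡ -y₂, so the sum is O.
9P = O, so the order is 9.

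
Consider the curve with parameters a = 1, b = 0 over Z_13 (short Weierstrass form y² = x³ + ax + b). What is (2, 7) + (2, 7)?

tangent at (2, 7): λ = (3·2² + 1)/(2·7) ≡ 0/1. 1⁻¹ ≡ 1 (mod 13), so λ ≡ 0·1 ≡ 0.
  x = λ² - 2 - 2 = 0 - 4 ≡ 9; y = λ·(2 - 9) - 7 ≡ 6. → (9, 6)

(9, 6)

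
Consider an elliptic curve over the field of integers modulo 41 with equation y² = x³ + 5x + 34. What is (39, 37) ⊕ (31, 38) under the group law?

(37, 14)

(39, 37) + (31, 38). λ = (38 - 37)/(31 - 39) ≡ 1/33 mod 41. 33⁻¹ ≡ 5 (mod 41), so λ ≡ 5.
  x = λ² - 39 - 31 = 25 - 70 ≡ 37; y = λ·(39 - 37) - 37 ≡ 14. → (37, 14)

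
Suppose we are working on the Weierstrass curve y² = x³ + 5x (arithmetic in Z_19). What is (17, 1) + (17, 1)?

(5, 6)

tangent at (17, 1): λ = (3·17² + 5)/(2·1) ≡ 17/2. 2⁻¹ ≡ 10 (mod 19) since 2·10 = 20 ≡ 1, so λ ≡ 17·10 ≡ 18.
  x = λ² - 17 - 17 = 324 - 34 ≡ 5; y = λ·(17 - 5) - 1 ≡ 6. → (5, 6)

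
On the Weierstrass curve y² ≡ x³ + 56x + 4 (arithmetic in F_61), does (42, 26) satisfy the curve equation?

y² = 26² ≡ 5; x³ + 56x + 4 = 76444 ≡ 11 (mod 61). 5 ≠ 11.

no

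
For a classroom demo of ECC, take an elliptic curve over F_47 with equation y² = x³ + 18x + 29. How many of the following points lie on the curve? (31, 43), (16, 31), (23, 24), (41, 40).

1

(31, 43): 43² ≡ 16, rhs ≡ 16 → on.
(16, 31): 31² ≡ 21, rhs ≡ 42 → off.
(23, 24): 24² ≡ 12, rhs ≡ 14 → off.
(41, 40): 40² ≡ 2, rhs ≡ 34 → off.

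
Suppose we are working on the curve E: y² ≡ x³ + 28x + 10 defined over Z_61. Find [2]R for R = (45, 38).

(54, 9)

tangent at (45, 38): λ = (3·45² + 28)/(2·38) ≡ 3/15. 15⁻¹ ≡ 57 (mod 61), so λ ≡ 3·57 ≡ 49.
  x = λ² - 45 - 45 = 2401 - 90 ≡ 54; y = λ·(45 - 54) - 38 ≡ 9. → (54, 9)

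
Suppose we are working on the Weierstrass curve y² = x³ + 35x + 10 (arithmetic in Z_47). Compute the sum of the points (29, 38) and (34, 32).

(29, 38) + (34, 32). λ = (32 - 38)/(34 - 29) ≡ 41/5 mod 47. 5⁻¹ ≡ 19 (mod 47) since 5·19 = 95 ≡ 1, so λ ≡ 27.
  x = λ² - 29 - 34 = 729 - 63 ≡ 8; y = λ·(29 - 8) - 38 ≡ 12. → (8, 12)

(8, 12)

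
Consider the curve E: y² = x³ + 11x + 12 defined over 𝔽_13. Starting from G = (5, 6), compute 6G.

(8, 1)

Double-and-add on 6 = (110)₂. Start with G = (5, 6) for the leading 1-bit.
double: tangent at (5, 6): λ = (3·5² + 11)/(2·6) ≡ 8/12. 12⁻¹ ≡ 12 (mod 13), so λ ≡ 8·12 ≡ 5.
  x = λ² - 5 - 5 = 25 - 10 ≡ 2; y = λ·(5 - 2) - 6 ≡ 9. → (2, 9)
add G: (2, 9) + (5, 6). λ = (6 - 9)/(5 - 2) ≡ 10/3 mod 13. 3⁻¹ ≡ 9 (mod 13) since 3·9 = 27 ≡ 1, so λ ≡ 12.
  x = λ² - 2 - 5 = 144 - 7 ≡ 7; y = λ·(2 - 7) - 9 ≡ 9. → (7, 9)
double: tangent at (7, 9): λ = (3·7² + 11)/(2·9) ≡ 2/5. 5⁻¹ ≡ 8 (mod 13), so λ ≡ 2·8 ≡ 3.
  x = λ² - 7 - 7 = 9 - 14 ≡ 8; y = λ·(7 - 8) - 9 ≡ 1. → (8, 1)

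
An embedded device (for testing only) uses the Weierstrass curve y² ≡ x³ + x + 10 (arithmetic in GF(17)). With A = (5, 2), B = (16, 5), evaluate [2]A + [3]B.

(16, 5)

First 2A:
Repeated addition: build up to 2A.
2A: tangent at (5, 2): λ = (3·5² + 1)/(2·2) ≡ 8/4. 4⁻¹ ≡ 13 (mod 17), so λ ≡ 8·13 ≡ 2.
  x = λ² - 5 - 5 = 4 - 10 ≡ 11; y = λ·(5 - 11) - 2 ≡ 3. → (11, 3)
2A = (11, 3).
Next 3B:
Repeated addition: build up to 3B.
2B: tangent at (16, 5): λ = (3·16² + 1)/(2·5) ≡ 4/10. 10⁻¹ ≡ 12 (mod 17) since 10·12 = 120 ≡ 1, so λ ≡ 4·12 ≡ 14.
  x = λ² - 16 - 16 = 196 - 32 ≡ 11; y = λ·(16 - 11) - 5 ≡ 14. → (11, 14)
3B: (11, 14) + (16, 5). λ = (5 - 14)/(16 - 11) ≡ 8/5 mod 17. 5⁻¹ ≡ 7 (mod 17), so λ ≡ 5.
  x = λ² - 11 - 16 = 25 - 27 ≡ 15; y = λ·(11 - 15) - 14 ≡ 0. → (15, 0)
3B = (15, 0).
Finally 2A + 3B:
(11, 3) + (15, 0). λ = (0 - 3)/(15 - 11) ≡ 14/4 mod 17. 4⁻¹ ≡ 13 (mod 17) since 4·13 = 52 ≡ 1, so λ ≡ 12.
  x = λ² - 11 - 15 = 144 - 26 ≡ 16; y = λ·(11 - 16) - 3 ≡ 5. → (16, 5)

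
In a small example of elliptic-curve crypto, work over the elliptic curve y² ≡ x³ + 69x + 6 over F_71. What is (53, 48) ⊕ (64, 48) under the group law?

(53, 48) + (64, 48). λ = (48 - 48)/(64 - 53) ≡ 0/11 mod 71. 11⁻¹ ≡ 13 (mod 71), so λ ≡ 0.
  x = λ² - 53 - 64 = 0 - 117 ≡ 25; y = λ·(53 - 25) - 48 ≡ 23. → (25, 23)

(25, 23)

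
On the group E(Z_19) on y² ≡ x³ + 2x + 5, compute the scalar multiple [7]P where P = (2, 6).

(15, 16)

Double-and-add on 7 = (111)₂. Start with P = (2, 6) for the leading 1-bit.
double: tangent at (2, 6): λ = (3·2² + 2)/(2·6) ≡ 14/12. 12⁻¹ ≡ 8 (mod 19), so λ ≡ 14·8 ≡ 17.
  x = λ² - 2 - 2 = 289 - 4 ≡ 0; y = λ·(2 - 0) - 6 ≡ 9. → (0, 9)
add P: (0, 9) + (2, 6). λ = (6 - 9)/(2 - 0) ≡ 16/2 mod 19. 2⁻¹ ≡ 10 (mod 19), so λ ≡ 8.
  x = λ² - 0 - 2 = 64 - 2 ≡ 5; y = λ·(0 - 5) - 9 ≡ 8. → (5, 8)
double: tangent at (5, 8): λ = (3·5² + 2)/(2·8) ≡ 1/16. 16⁻¹ ≡ 6 (mod 19), so λ ≡ 1·6 ≡ 6.
  x = λ² - 5 - 5 = 36 - 10 ≡ 7; y = λ·(5 - 7) - 8 ≡ 18. → (7, 18)
add P: (7, 18) + (2, 6). λ = (6 - 18)/(2 - 7) ≡ 7/14 mod 19. 14⁻¹ ≡ 15 (mod 19), so λ ≡ 10.
  x = λ² - 7 - 2 = 100 - 9 ≡ 15; y = λ·(7 - 15) - 18 ≡ 16. → (15, 16)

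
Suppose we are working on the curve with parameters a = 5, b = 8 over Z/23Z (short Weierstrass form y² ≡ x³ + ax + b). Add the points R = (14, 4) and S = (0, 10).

(14, 4) + (0, 10). λ = (10 - 4)/(0 - 14) ≡ 6/9 mod 23. 9⁻¹ ≡ 18 (mod 23) since 9·18 = 162 ≡ 1, so λ ≡ 16.
  x = λ² - 14 - 0 = 256 - 14 ≡ 12; y = λ·(14 - 12) - 4 ≡ 5. → (12, 5)

(12, 5)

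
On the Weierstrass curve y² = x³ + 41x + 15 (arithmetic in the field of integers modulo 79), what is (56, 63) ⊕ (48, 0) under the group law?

(56, 63) + (48, 0). λ = (0 - 63)/(48 - 56) ≡ 16/71 mod 79. 71⁻¹ ≡ 69 (mod 79), so λ ≡ 77.
  x = λ² - 56 - 48 = 5929 - 104 ≡ 58; y = λ·(56 - 58) - 63 ≡ 20. → (58, 20)

(58, 20)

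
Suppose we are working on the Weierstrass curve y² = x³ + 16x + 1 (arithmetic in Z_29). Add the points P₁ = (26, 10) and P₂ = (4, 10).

(28, 19)

(26, 10) + (4, 10). λ = (10 - 10)/(4 - 26) ≡ 0/7 mod 29. 7⁻¹ ≡ 25 (mod 29), so λ ≡ 0.
  x = λ² - 26 - 4 = 0 - 30 ≡ 28; y = λ·(26 - 28) - 10 ≡ 19. → (28, 19)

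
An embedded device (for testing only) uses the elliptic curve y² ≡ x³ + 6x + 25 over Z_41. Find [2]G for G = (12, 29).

(40, 31)

tangent at (12, 29): λ = (3·12² + 6)/(2·29) ≡ 28/17. 17⁻¹ ≡ 29 (mod 41), so λ ≡ 28·29 ≡ 33.
  x = λ² - 12 - 12 = 1089 - 24 ≡ 40; y = λ·(12 - 40) - 29 ≡ 31. → (40, 31)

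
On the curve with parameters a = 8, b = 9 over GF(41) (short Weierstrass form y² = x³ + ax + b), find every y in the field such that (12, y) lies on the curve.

none

x³ + 8x + 9 = 1833 ≡ 29 (mod 41).
29 is a non-residue mod 41; no y exists.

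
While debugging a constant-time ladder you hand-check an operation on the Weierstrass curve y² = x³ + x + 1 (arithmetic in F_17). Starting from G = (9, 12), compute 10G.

Double-and-add on 10 = (1010)₂. Start with G = (9, 12) for the leading 1-bit.
double: tangent at (9, 12): λ = (3·9² + 1)/(2·12) ≡ 6/7. 7⁻¹ ≡ 5 (mod 17), so λ ≡ 6·5 ≡ 13.
  x = λ² - 9 - 9 = 169 - 18 ≡ 15; y = λ·(9 - 15) - 12 ≡ 12. → (15, 12)
double: tangent at (15, 12): λ = (3·15² + 1)/(2·12) ≡ 13/7. 7⁻¹ ≡ 5 (mod 17) since 7·5 = 35 ≡ 1, so λ ≡ 13·5 ≡ 14.
  x = λ² - 15 - 15 = 196 - 30 ≡ 13; y = λ·(15 - 13) - 12 ≡ 16. → (13, 16)
add G: (13, 16) + (9, 12). λ = (12 - 16)/(9 - 13) ≡ 13/13 mod 17. 13⁻¹ ≡ 4 (mod 17) since 13·4 = 52 ≡ 1, so λ ≡ 1.
  x = λ² - 13 - 9 = 1 - 22 ≡ 13; y = λ·(13 - 13) - 16 ≡ 1. → (13, 1)
double: tangent at (13, 1): λ = (3·13² + 1)/(2·1) ≡ 15/2. 2⁻¹ ≡ 9 (mod 17), so λ ≡ 15·9 ≡ 16.
  x = λ² - 13 - 13 = 256 - 26 ≡ 9; y = λ·(13 - 9) - 1 ≡ 12. → (9, 12)

(9, 12)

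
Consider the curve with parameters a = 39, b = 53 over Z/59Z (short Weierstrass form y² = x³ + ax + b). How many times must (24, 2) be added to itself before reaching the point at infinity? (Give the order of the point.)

5

2P: tangent at (24, 2): λ = (3·24² + 39)/(2·2) ≡ 56/4. 4⁻¹ ≡ 15 (mod 59) since 4·15 = 60 ≡ 1, so λ ≡ 56·15 ≡ 14.
  x = λ² - 24 - 24 = 196 - 48 ≡ 30; y = λ·(24 - 30) - 2 ≡ 32. → (30, 32)
3P: (30, 32) + (24, 2). λ = (2 - 32)/(24 - 30) ≡ 29/53 mod 59. 53⁻¹ ≡ 49 (mod 59), so λ ≡ 5.
  x = λ² - 30 - 24 = 25 - 54 ≡ 30; y = λ·(30 - 30) - 32 ≡ 27. → (30, 27)
4P: (30, 27) + (24, 2). λ = (2 - 27)/(24 - 30) ≡ 34/53 mod 59. 53⁻¹ ≡ 49 (mod 59), so λ ≡ 14.
  x = λ² - 30 - 24 = 196 - 54 ≡ 24; y = λ·(30 - 24) - 27 ≡ 57. → (24, 57)
5P: (24, 57) + (24, 2): same x and y₁ ≡ -y₂, so the sum is the point at infinity.
5P = the point at infinity, so the order is 5.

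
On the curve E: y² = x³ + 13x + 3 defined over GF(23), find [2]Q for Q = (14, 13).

(19, 5)

tangent at (14, 13): λ = (3·14² + 13)/(2·13) ≡ 3/3. 3⁻¹ ≡ 8 (mod 23), so λ ≡ 3·8 ≡ 1.
  x = λ² - 14 - 14 = 1 - 28 ≡ 19; y = λ·(14 - 19) - 13 ≡ 5. → (19, 5)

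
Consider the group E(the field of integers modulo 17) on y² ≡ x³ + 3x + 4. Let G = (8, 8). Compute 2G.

(14, 6)

tangent at (8, 8): λ = (3·8² + 3)/(2·8) ≡ 8/16. 16⁻¹ ≡ 16 (mod 17) since 16·16 = 256 ≡ 1, so λ ≡ 8·16 ≡ 9.
  x = λ² - 8 - 8 = 81 - 16 ≡ 14; y = λ·(8 - 14) - 8 ≡ 6. → (14, 6)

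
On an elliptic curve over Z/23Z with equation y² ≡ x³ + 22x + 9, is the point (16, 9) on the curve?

no

y² = 9² ≡ 12; x³ + 22x + 9 = 4457 ≡ 18 (mod 23). 12 ≠ 18.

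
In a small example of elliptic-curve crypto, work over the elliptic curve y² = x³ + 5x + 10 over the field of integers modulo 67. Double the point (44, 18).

tangent at (44, 18): λ = (3·44² + 5)/(2·18) ≡ 51/36. 36⁻¹ ≡ 54 (mod 67), so λ ≡ 51·54 ≡ 7.
  x = λ² - 44 - 44 = 49 - 88 ≡ 28; y = λ·(44 - 28) - 18 ≡ 27. → (28, 27)

(28, 27)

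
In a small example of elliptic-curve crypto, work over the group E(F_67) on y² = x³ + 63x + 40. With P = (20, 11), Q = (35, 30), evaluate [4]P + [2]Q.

First 4P:
Repeated addition: build up to 4P.
2P: tangent at (20, 11): λ = (3·20² + 63)/(2·11) ≡ 57/22. 22⁻¹ ≡ 64 (mod 67), so λ ≡ 57·64 ≡ 30.
  x = λ² - 20 - 20 = 900 - 40 ≡ 56; y = λ·(20 - 56) - 11 ≡ 48. → (56, 48)
3P: (56, 48) + (20, 11). λ = (11 - 48)/(20 - 56) ≡ 30/31 mod 67. 31⁻¹ ≡ 13 (mod 67), so λ ≡ 55.
  x = λ² - 56 - 20 = 3025 - 76 ≡ 1; y = λ·(56 - 1) - 48 ≡ 29. → (1, 29)
4P: (1, 29) + (20, 11). λ = (11 - 29)/(20 - 1) ≡ 49/19 mod 67. 19⁻¹ ≡ 60 (mod 67) since 19·60 = 1140 ≡ 1, so λ ≡ 59.
  x = λ² - 1 - 20 = 3481 - 21 ≡ 43; y = λ·(1 - 43) - 29 ≡ 39. → (43, 39)
4P = (43, 39).
Next 2Q:
Repeated addition: build up to 2Q.
2Q: tangent at (35, 30): λ = (3·35² + 63)/(2·30) ≡ 53/60. 60⁻¹ ≡ 19 (mod 67) since 60·19 = 1140 ≡ 1, so λ ≡ 53·19 ≡ 2.
  x = λ² - 35 - 35 = 4 - 70 ≡ 1; y = λ·(35 - 1) - 30 ≡ 38. → (1, 38)
2Q = (1, 38).
Finally 4P + 2Q:
(43, 39) + (1, 38). λ = (38 - 39)/(1 - 43) ≡ 66/25 mod 67. 25⁻¹ ≡ 59 (mod 67) since 25·59 = 1475 ≡ 1, so λ ≡ 8.
  x = λ² - 43 - 1 = 64 - 44 ≡ 20; y = λ·(43 - 20) - 39 ≡ 11. → (20, 11)

(20, 11)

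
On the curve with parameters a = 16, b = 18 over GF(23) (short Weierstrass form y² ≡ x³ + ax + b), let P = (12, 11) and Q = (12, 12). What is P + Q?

The two points share x = 12 and their y-coordinates satisfy 11 + 12 ≡ 0 (mod 23), so they are inverses. Their sum is 𝒪.

O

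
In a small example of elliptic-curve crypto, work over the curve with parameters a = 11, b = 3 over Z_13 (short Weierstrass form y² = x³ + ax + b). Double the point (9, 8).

(12, 11)

tangent at (9, 8): λ = (3·9² + 11)/(2·8) ≡ 7/3. 3⁻¹ ≡ 9 (mod 13), so λ ≡ 7·9 ≡ 11.
  x = λ² - 9 - 9 = 121 - 18 ≡ 12; y = λ·(9 - 12) - 8 ≡ 11. → (12, 11)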